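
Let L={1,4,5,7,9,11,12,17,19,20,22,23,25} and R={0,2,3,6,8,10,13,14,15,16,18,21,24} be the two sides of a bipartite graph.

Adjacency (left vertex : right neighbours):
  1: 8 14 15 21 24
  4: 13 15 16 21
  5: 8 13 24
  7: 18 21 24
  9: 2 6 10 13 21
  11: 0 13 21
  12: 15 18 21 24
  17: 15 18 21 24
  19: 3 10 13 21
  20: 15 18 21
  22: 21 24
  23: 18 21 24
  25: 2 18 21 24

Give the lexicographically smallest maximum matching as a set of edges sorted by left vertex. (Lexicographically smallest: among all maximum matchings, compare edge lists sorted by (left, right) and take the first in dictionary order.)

Lex-smallest maximum matching: {(1,8), (4,16), (5,13), (7,18), (9,6), (11,0), (12,15), (17,21), (19,3), (22,24), (25,2)}

|M| = 11 (so the lex-smallest maximum matching has 11 edges)
process left vertices in ascending order; for each, take the smallest-labelled available neighbour that still permits 11 edges overall, or leave it unmatched if none does
lex-smallest matching: {1-8, 4-16, 5-13, 7-18, 9-6, 11-0, 12-15, 17-21, 19-3, 22-24, 25-2}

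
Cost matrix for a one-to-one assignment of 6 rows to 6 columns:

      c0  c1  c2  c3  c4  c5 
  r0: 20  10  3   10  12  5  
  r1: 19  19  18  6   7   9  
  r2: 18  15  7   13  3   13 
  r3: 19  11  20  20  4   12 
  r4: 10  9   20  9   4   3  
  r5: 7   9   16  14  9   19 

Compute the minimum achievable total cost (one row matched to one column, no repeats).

optimal assignment: row0→col2 (cost 3), row1→col3 (cost 6), row2→col4 (cost 3), row3→col1 (cost 11), row4→col5 (cost 3), row5→col0 (cost 7)
total = 3 + 6 + 3 + 11 + 3 + 7 = 33

Minimum assignment cost: 33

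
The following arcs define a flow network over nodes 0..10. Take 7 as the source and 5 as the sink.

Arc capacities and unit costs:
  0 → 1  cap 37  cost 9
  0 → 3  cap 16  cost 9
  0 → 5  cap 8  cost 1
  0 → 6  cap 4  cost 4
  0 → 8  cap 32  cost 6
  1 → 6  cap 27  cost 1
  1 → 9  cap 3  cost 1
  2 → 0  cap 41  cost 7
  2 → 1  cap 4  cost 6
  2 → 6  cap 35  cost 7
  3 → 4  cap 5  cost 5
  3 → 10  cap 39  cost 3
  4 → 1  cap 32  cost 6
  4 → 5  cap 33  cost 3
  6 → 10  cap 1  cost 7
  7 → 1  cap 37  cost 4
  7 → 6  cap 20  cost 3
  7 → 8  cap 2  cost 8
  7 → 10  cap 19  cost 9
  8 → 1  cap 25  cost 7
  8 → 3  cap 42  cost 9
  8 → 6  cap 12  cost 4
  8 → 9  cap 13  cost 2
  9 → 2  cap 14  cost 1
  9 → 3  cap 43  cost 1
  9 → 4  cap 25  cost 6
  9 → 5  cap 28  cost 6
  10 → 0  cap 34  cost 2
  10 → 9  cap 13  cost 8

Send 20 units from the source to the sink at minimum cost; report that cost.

Minimum cost for 20 units: 322

shortest-cost path #1: 7→1→9→5 push 3 @ unit cost 11 (adds 33)
shortest-cost path #2: 7→10→0→5 push 8 @ unit cost 12 (adds 96)
shortest-cost path #3: 7→8→9→5 push 2 @ unit cost 16 (adds 32)
shortest-cost path #4: 7→10→9→5 push 7 @ unit cost 23 (adds 161)
total cost = 322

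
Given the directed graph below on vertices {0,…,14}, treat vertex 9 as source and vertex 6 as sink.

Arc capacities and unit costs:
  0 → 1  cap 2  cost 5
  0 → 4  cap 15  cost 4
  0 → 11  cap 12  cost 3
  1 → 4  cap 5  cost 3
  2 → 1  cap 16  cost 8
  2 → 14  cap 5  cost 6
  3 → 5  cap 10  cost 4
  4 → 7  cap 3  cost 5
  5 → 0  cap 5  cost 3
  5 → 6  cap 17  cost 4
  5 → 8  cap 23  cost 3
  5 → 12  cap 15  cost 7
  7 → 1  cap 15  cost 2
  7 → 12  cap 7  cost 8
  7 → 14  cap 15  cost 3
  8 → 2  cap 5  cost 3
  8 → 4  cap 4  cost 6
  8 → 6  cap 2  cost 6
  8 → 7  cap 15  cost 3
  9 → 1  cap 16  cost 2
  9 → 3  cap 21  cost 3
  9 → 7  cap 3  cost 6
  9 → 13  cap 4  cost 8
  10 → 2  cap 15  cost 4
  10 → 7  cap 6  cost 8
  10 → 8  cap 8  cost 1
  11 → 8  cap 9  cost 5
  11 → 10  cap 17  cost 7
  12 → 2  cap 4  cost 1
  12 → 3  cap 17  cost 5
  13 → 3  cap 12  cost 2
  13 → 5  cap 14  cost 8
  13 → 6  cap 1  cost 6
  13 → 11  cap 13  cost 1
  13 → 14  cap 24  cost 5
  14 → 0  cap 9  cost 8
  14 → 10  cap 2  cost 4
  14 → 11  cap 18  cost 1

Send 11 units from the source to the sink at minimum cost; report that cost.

shortest-cost path #1: 9→3→5→6 push 10 @ unit cost 11 (adds 110)
shortest-cost path #2: 9→13→6 push 1 @ unit cost 14 (adds 14)
total cost = 124

Minimum cost for 11 units: 124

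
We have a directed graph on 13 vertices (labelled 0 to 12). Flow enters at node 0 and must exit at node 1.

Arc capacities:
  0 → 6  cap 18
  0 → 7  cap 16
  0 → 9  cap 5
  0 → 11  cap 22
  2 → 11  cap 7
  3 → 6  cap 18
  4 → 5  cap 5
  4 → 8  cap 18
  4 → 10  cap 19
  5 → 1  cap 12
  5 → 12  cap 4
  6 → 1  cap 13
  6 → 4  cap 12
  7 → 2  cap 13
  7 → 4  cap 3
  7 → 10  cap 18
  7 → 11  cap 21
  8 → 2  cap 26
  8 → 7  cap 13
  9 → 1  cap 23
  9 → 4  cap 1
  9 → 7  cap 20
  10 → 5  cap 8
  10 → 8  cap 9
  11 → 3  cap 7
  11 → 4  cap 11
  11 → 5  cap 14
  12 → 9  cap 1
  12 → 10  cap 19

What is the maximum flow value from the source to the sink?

Maximum flow value: 31

augment #1: 0→6→1 bottleneck 13, total now 13
augment #2: 0→9→1 bottleneck 5, total now 18
augment #3: 0→11→5→1 bottleneck 12, total now 30
augment #4: 0→11→5→12→9→1 bottleneck 1, total now 31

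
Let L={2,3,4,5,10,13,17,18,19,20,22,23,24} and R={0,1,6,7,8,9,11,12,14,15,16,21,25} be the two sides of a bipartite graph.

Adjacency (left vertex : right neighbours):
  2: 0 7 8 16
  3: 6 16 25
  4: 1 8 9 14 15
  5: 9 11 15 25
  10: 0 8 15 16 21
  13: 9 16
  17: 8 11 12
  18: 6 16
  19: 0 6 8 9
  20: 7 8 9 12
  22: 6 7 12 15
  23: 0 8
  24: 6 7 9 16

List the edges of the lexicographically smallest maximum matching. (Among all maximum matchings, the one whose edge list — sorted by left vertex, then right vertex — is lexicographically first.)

Lex-smallest maximum matching: {(2,0), (3,6), (4,1), (5,25), (10,21), (13,9), (17,11), (18,16), (19,8), (20,12), (22,15), (24,7)}

|M| = 12 (so the lex-smallest maximum matching has 12 edges)
process left vertices in ascending order; for each, take the smallest-labelled available neighbour that still permits 12 edges overall, or leave it unmatched if none does
lex-smallest matching: {2-0, 3-6, 4-1, 5-25, 10-21, 13-9, 17-11, 18-16, 19-8, 20-12, 22-15, 24-7}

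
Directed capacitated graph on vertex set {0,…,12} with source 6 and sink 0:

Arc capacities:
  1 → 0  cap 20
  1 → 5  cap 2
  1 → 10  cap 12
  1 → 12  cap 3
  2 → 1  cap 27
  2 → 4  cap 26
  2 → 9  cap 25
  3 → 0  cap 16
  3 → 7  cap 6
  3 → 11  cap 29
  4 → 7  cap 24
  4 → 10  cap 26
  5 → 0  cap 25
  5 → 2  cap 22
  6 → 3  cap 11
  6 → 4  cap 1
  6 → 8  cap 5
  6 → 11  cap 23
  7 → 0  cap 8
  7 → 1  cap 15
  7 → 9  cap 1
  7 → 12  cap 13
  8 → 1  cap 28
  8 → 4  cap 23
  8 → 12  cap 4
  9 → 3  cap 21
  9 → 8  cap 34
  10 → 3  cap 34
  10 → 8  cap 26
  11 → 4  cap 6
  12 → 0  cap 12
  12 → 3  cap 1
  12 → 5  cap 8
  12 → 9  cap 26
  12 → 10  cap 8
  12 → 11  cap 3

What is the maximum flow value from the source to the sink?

Maximum flow value: 23

augment #1: 6→3→0 bottleneck 11, total now 11
augment #2: 6→4→7→0 bottleneck 1, total now 12
augment #3: 6→8→1→0 bottleneck 5, total now 17
augment #4: 6→11→4→7→0 bottleneck 6, total now 23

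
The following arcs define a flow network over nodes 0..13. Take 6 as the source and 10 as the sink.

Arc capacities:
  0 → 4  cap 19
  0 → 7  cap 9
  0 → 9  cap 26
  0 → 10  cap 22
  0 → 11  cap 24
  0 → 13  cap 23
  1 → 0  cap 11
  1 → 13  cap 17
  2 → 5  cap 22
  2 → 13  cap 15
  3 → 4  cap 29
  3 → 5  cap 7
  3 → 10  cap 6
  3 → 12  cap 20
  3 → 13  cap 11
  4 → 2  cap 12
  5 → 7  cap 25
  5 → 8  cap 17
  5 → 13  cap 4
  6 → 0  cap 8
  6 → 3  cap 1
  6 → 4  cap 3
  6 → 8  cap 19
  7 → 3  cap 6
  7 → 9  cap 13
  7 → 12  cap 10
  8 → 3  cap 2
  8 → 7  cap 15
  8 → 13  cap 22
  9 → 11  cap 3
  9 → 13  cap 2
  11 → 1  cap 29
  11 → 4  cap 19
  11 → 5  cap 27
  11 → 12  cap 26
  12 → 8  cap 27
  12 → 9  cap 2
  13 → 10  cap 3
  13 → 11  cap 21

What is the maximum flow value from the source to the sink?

Maximum flow value: 28

augment #1: 6→0→10 bottleneck 8, total now 8
augment #2: 6→3→10 bottleneck 1, total now 9
augment #3: 6→8→3→10 bottleneck 2, total now 11
augment #4: 6→8→13→10 bottleneck 3, total now 14
augment #5: 6→8→7→3→10 bottleneck 3, total now 17
augment #6: 6→8→13→11→1→0→10 bottleneck 11, total now 28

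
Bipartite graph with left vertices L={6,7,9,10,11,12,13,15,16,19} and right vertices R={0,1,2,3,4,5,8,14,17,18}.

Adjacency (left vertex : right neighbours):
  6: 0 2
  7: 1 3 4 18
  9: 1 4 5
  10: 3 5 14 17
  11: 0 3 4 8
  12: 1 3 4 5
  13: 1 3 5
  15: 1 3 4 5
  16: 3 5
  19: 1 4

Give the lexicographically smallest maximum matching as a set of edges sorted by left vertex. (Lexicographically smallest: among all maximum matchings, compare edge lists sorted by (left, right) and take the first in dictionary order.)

Lex-smallest maximum matching: {(6,0), (7,18), (9,1), (10,14), (11,8), (12,3), (13,5), (15,4)}

|M| = 8 (so the lex-smallest maximum matching has 8 edges)
process left vertices in ascending order; for each, take the smallest-labelled available neighbour that still permits 8 edges overall, or leave it unmatched if none does
lex-smallest matching: {6-0, 7-18, 9-1, 10-14, 11-8, 12-3, 13-5, 15-4}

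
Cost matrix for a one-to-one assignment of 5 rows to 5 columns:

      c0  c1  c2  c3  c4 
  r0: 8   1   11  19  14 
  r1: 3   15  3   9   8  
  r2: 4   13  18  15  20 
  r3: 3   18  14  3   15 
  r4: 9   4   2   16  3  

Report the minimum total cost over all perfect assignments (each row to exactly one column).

Minimum assignment cost: 14

optimal assignment: row0→col1 (cost 1), row1→col2 (cost 3), row2→col0 (cost 4), row3→col3 (cost 3), row4→col4 (cost 3)
total = 1 + 3 + 4 + 3 + 3 = 14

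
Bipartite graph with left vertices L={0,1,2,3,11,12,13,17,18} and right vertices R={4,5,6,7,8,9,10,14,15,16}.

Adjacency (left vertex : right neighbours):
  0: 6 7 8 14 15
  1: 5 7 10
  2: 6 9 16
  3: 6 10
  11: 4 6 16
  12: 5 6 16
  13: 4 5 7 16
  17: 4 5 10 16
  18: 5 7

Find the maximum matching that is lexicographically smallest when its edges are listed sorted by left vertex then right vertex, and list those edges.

|M| = 8 (so the lex-smallest maximum matching has 8 edges)
process left vertices in ascending order; for each, take the smallest-labelled available neighbour that still permits 8 edges overall, or leave it unmatched if none does
lex-smallest matching: {0-8, 1-5, 2-9, 3-6, 11-4, 12-16, 13-7, 17-10}

Lex-smallest maximum matching: {(0,8), (1,5), (2,9), (3,6), (11,4), (12,16), (13,7), (17,10)}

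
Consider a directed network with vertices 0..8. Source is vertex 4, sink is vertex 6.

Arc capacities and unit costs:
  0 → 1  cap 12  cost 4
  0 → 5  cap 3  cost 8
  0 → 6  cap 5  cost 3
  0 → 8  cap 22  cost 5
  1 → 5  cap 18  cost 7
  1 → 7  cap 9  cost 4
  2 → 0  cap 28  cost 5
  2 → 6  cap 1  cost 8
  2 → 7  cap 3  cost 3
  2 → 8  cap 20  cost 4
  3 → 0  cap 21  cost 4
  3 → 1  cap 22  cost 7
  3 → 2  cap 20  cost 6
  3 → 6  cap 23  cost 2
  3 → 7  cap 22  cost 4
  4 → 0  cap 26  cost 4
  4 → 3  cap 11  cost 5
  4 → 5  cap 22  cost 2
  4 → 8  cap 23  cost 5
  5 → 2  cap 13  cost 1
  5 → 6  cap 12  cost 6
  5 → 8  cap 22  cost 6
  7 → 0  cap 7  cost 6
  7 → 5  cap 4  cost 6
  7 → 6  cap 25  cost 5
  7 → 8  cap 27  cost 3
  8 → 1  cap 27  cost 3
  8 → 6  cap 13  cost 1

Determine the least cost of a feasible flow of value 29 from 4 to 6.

shortest-cost path #1: 4→8→6 push 13 @ unit cost 6 (adds 78)
shortest-cost path #2: 4→0→6 push 5 @ unit cost 7 (adds 35)
shortest-cost path #3: 4→3→6 push 11 @ unit cost 7 (adds 77)
total cost = 190

Minimum cost for 29 units: 190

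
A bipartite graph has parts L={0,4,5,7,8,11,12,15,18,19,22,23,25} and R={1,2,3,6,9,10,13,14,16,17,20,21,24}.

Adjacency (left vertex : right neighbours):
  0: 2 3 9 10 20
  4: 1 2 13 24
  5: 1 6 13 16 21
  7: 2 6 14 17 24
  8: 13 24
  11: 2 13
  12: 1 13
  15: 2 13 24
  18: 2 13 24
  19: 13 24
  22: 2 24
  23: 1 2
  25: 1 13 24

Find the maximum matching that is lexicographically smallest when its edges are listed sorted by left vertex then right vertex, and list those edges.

|M| = 7 (so the lex-smallest maximum matching has 7 edges)
process left vertices in ascending order; for each, take the smallest-labelled available neighbour that still permits 7 edges overall, or leave it unmatched if none does
lex-smallest matching: {0-3, 4-1, 5-6, 7-14, 8-13, 11-2, 15-24}

Lex-smallest maximum matching: {(0,3), (4,1), (5,6), (7,14), (8,13), (11,2), (15,24)}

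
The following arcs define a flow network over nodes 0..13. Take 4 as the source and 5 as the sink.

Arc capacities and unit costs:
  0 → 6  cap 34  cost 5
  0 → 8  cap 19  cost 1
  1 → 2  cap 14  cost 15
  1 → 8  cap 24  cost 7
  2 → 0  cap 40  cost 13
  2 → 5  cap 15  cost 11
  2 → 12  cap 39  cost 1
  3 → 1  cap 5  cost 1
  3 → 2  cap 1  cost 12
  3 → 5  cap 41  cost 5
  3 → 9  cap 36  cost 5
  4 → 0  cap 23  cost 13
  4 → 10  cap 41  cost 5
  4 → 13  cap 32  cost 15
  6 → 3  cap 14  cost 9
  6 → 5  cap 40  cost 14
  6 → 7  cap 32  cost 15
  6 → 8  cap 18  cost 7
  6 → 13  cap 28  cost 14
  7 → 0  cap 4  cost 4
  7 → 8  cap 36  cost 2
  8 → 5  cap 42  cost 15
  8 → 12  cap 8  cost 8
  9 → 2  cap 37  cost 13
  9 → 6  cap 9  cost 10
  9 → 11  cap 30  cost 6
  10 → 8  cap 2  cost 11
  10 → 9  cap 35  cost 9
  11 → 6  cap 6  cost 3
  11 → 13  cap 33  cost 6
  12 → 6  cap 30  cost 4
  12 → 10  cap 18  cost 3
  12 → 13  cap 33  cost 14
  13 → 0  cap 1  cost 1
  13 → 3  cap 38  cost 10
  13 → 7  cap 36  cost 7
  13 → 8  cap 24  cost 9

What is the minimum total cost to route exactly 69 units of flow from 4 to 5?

Minimum cost for 69 units: 2151

shortest-cost path #1: 4→0→8→5 push 19 @ unit cost 29 (adds 551)
shortest-cost path #2: 4→13→3→5 push 32 @ unit cost 30 (adds 960)
shortest-cost path #3: 4→10→8→5 push 2 @ unit cost 31 (adds 62)
shortest-cost path #4: 4→0→6→5 push 4 @ unit cost 32 (adds 128)
shortest-cost path #5: 4→10→9→11→6→5 push 6 @ unit cost 37 (adds 222)
shortest-cost path #6: 4→10→9→2→5 push 6 @ unit cost 38 (adds 228)
total cost = 2151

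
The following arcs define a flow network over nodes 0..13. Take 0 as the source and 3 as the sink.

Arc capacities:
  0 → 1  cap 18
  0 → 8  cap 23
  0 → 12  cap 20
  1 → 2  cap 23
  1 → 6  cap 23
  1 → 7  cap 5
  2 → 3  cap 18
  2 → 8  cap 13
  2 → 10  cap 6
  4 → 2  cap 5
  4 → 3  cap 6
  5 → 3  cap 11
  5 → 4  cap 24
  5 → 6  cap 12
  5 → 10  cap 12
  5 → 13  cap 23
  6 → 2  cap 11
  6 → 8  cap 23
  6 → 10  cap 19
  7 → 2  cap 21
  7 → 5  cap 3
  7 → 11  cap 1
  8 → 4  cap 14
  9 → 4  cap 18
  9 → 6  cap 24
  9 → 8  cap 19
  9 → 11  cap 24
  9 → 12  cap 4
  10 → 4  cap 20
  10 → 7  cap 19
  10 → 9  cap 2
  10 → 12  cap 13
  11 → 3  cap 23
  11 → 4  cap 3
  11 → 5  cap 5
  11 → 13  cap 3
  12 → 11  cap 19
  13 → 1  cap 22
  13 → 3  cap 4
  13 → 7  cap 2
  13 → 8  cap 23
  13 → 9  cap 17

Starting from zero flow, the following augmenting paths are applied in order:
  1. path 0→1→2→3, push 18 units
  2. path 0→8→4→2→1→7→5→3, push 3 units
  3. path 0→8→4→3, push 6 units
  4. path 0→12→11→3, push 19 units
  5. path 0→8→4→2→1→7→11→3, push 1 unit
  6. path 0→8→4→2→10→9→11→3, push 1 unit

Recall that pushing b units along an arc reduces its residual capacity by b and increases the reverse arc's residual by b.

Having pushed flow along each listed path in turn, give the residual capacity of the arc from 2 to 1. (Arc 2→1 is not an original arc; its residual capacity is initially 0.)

after path 1 (0→1→2→3, push 18): res(2,1)=18
after path 2 (0→8→4→2→1→7→5→3, push 3): res(2,1)=15
after path 3 (0→8→4→3, push 6): res(2,1)=15
after path 4 (0→12→11→3, push 19): res(2,1)=15
after path 5 (0→8→4→2→1→7→11→3, push 1): res(2,1)=14
after path 6 (0→8→4→2→10→9→11→3, push 1): res(2,1)=14

Residual capacity of (2,1): 14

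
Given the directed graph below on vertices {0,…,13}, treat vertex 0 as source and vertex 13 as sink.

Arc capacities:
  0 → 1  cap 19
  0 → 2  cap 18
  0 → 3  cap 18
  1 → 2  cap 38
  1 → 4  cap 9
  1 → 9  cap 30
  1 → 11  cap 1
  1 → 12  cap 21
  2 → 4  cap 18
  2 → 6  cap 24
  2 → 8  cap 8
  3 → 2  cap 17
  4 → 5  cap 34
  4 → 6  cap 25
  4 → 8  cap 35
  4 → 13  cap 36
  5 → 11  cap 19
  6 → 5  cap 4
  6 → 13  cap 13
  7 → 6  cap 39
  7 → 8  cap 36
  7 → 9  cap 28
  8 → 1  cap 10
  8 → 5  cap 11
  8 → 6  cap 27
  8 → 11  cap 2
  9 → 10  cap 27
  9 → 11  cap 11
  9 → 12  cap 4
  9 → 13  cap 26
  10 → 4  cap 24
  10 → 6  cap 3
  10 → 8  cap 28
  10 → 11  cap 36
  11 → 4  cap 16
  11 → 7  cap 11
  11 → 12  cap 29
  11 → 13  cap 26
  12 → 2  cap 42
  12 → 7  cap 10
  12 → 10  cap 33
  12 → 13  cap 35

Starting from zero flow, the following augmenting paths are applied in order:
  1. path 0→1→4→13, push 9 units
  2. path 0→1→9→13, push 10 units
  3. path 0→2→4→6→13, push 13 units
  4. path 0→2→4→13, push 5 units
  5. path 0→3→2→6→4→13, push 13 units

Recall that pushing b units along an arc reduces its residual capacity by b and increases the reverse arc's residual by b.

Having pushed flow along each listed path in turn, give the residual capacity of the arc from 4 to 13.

after path 1 (0→1→4→13, push 9): res(4,13)=27
after path 2 (0→1→9→13, push 10): res(4,13)=27
after path 3 (0→2→4→6→13, push 13): res(4,13)=27
after path 4 (0→2→4→13, push 5): res(4,13)=22
after path 5 (0→3→2→6→4→13, push 13): res(4,13)=9

Residual capacity of (4,13): 9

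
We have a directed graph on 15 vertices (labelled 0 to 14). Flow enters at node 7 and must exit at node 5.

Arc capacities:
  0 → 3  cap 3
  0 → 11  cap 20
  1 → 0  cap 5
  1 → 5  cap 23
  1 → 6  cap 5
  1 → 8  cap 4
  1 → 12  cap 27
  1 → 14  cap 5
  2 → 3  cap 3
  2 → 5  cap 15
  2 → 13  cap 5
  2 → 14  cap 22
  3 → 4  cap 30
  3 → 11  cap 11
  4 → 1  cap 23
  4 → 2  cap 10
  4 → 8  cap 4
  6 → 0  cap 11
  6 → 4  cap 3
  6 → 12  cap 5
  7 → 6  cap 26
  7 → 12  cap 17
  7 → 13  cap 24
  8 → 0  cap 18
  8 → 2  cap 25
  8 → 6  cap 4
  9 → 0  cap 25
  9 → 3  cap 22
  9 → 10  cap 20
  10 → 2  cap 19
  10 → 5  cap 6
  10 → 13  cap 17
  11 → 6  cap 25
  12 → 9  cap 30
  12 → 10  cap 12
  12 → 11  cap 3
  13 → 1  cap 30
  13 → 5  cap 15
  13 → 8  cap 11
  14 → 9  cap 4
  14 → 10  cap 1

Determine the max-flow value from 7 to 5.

Maximum flow value: 52

augment #1: 7→13→5 bottleneck 15, total now 15
augment #2: 7→12→10→5 bottleneck 6, total now 21
augment #3: 7→13→1→5 bottleneck 9, total now 30
augment #4: 7→6→4→1→5 bottleneck 3, total now 33
augment #5: 7→12→10→2→5 bottleneck 6, total now 39
augment #6: 7→12→9→10→2→5 bottleneck 5, total now 44
augment #7: 7→6→0→3→4→1→5 bottleneck 3, total now 47
augment #8: 7→6→12→9→10→2→5 bottleneck 4, total now 51
augment #9: 7→6→12→9→3→4→1→5 bottleneck 1, total now 52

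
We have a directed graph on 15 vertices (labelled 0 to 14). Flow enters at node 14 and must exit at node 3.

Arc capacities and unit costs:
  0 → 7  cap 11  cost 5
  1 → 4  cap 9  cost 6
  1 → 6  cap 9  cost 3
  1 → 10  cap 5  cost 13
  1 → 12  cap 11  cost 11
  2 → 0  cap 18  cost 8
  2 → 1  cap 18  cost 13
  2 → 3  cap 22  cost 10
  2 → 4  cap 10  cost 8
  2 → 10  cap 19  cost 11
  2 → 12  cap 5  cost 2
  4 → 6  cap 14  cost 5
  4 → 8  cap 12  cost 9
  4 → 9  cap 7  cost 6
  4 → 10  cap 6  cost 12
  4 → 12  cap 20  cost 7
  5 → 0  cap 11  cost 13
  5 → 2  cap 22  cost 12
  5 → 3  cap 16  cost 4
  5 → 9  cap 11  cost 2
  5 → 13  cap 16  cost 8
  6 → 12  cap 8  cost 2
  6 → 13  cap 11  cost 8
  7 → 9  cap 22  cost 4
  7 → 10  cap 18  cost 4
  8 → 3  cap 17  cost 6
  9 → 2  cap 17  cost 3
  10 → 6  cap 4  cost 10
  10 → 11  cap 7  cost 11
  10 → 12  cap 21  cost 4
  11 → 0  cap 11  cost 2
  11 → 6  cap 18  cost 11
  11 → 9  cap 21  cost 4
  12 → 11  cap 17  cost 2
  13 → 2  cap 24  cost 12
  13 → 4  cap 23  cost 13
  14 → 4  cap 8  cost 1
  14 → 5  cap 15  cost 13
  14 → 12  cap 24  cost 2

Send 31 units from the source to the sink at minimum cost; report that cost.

Minimum cost for 31 units: 551

shortest-cost path #1: 14→4→8→3 push 8 @ unit cost 16 (adds 128)
shortest-cost path #2: 14→5→3 push 15 @ unit cost 17 (adds 255)
shortest-cost path #3: 14→12→11→9→2→3 push 8 @ unit cost 21 (adds 168)
total cost = 551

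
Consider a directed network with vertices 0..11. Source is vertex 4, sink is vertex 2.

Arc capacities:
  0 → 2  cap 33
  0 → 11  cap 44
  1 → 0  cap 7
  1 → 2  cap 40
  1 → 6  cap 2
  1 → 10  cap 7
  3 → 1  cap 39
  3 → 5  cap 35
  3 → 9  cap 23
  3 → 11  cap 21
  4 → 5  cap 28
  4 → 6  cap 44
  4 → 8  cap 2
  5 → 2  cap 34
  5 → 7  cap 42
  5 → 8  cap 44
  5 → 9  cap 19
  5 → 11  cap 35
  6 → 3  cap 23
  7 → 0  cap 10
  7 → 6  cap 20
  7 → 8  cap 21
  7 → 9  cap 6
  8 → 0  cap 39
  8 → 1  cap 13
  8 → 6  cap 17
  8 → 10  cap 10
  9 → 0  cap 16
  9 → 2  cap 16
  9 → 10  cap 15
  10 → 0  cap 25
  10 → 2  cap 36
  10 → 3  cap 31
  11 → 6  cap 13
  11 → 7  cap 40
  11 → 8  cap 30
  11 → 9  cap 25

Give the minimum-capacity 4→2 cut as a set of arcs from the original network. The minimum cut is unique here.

Min-cut arcs: {(4,5), (4,8), (6,3)} (total capacity 53)

augment #1: 4→5→2 push 28
augment #2: 4→8→0→2 push 2
augment #3: 4→6→3→1→2 push 23
max flow = 53; residual-reachable set from 4 gives S-side
cut edges (S→T): {(4,5), (4,8), (6,3)} total cap 53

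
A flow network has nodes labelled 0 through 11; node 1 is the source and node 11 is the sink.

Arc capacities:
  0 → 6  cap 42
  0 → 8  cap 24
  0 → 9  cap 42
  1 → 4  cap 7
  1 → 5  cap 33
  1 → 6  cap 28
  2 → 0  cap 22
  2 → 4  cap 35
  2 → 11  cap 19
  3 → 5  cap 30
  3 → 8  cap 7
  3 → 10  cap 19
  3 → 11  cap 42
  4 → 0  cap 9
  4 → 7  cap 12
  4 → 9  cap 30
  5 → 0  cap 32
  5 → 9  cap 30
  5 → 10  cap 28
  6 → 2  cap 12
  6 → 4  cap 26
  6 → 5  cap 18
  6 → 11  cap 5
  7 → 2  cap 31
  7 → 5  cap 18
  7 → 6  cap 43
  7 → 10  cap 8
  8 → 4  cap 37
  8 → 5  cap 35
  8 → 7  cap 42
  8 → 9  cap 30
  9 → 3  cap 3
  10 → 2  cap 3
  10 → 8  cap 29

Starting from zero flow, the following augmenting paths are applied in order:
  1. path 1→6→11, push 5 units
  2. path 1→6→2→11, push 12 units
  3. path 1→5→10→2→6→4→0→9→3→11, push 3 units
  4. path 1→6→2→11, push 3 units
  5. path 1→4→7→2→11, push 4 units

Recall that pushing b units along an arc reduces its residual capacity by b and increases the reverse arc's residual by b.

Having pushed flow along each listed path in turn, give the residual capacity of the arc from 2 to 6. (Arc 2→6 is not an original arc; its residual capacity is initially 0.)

Residual capacity of (2,6): 12

after path 1 (1→6→11, push 5): res(2,6)=0
after path 2 (1→6→2→11, push 12): res(2,6)=12
after path 3 (1→5→10→2→6→4→0→9→3→11, push 3): res(2,6)=9
after path 4 (1→6→2→11, push 3): res(2,6)=12
after path 5 (1→4→7→2→11, push 4): res(2,6)=12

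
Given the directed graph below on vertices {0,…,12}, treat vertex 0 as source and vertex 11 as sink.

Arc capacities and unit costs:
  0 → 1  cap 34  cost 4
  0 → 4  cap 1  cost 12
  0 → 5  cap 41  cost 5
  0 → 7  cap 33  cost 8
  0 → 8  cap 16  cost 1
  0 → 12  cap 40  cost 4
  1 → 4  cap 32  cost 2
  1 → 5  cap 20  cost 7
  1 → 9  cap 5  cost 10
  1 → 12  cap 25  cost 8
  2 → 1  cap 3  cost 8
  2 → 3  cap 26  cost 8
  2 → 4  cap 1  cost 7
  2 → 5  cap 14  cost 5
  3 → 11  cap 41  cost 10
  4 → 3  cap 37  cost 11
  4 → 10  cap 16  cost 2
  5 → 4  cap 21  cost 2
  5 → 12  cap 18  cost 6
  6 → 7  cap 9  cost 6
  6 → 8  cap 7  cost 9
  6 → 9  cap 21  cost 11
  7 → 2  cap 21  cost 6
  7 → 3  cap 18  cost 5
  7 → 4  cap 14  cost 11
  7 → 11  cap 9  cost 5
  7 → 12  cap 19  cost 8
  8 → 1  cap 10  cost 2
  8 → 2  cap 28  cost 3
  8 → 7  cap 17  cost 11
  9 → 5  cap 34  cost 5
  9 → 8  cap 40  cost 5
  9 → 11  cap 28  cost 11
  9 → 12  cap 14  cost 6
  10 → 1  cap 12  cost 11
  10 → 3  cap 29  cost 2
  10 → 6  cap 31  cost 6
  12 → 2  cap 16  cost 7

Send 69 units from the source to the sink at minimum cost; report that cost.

Minimum cost for 69 units: 1687

shortest-cost path #1: 0→7→11 push 9 @ unit cost 13 (adds 117)
shortest-cost path #2: 0→8→1→4→10→3→11 push 10 @ unit cost 19 (adds 190)
shortest-cost path #3: 0→1→4→10→3→11 push 6 @ unit cost 20 (adds 120)
shortest-cost path #4: 0→8→2→3→11 push 6 @ unit cost 22 (adds 132)
shortest-cost path #5: 0→7→3→11 push 18 @ unit cost 23 (adds 414)
shortest-cost path #6: 0→1→8→2→3→11 push 1 @ unit cost 23 (adds 23)
shortest-cost path #7: 0→1→9→11 push 5 @ unit cost 25 (adds 125)
shortest-cost path #8: 0→1→8→2→3→10→6→9→11 push 9 @ unit cost 39 (adds 351)
shortest-cost path #9: 0→1→4→3→10→6→9→11 push 5 @ unit cost 43 (adds 215)
total cost = 1687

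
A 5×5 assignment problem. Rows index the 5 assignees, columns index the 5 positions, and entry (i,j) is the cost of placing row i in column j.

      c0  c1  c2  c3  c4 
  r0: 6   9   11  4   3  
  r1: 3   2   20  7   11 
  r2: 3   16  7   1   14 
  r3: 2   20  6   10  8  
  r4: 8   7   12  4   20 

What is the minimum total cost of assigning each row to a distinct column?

Minimum assignment cost: 18

one of 2 optimal assignments: row0→col4 (cost 3), row1→col1 (cost 2), row2→col0 (cost 3), row3→col2 (cost 6), row4→col3 (cost 4)
total = 3 + 2 + 3 + 6 + 4 = 18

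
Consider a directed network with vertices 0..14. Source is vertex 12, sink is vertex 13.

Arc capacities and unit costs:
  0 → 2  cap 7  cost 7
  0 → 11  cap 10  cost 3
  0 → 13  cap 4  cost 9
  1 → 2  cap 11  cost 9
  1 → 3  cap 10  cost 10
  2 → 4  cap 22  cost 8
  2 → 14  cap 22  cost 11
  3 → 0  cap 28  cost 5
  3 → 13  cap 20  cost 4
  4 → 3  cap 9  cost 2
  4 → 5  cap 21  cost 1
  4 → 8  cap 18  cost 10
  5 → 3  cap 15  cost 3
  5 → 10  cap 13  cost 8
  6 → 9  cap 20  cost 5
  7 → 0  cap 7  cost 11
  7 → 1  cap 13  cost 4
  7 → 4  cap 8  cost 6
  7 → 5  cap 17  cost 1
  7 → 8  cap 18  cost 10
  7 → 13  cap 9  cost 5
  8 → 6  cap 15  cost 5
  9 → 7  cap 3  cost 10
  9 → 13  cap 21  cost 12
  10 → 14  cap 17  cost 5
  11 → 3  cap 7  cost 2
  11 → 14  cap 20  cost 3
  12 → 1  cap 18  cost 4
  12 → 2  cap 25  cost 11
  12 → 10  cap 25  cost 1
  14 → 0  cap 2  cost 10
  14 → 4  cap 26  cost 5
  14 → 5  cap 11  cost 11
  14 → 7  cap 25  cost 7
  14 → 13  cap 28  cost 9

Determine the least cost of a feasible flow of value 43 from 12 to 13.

shortest-cost path #1: 12→10→14→13 push 17 @ unit cost 15 (adds 255)
shortest-cost path #2: 12→1→3→13 push 10 @ unit cost 18 (adds 180)
shortest-cost path #3: 12→2→4→3→13 push 9 @ unit cost 25 (adds 225)
shortest-cost path #4: 12→2→4→5→3→13 push 1 @ unit cost 27 (adds 27)
shortest-cost path #5: 12→2→14→13 push 6 @ unit cost 31 (adds 186)
total cost = 873

Minimum cost for 43 units: 873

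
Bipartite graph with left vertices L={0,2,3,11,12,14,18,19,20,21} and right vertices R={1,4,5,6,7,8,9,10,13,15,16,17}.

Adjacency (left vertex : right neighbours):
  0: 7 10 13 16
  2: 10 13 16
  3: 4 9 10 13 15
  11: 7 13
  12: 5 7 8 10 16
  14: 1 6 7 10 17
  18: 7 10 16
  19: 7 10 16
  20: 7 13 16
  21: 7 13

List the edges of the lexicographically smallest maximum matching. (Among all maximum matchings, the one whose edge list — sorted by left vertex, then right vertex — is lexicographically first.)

Lex-smallest maximum matching: {(0,7), (2,10), (3,4), (11,13), (12,5), (14,1), (18,16)}

|M| = 7 (so the lex-smallest maximum matching has 7 edges)
process left vertices in ascending order; for each, take the smallest-labelled available neighbour that still permits 7 edges overall, or leave it unmatched if none does
lex-smallest matching: {0-7, 2-10, 3-4, 11-13, 12-5, 14-1, 18-16}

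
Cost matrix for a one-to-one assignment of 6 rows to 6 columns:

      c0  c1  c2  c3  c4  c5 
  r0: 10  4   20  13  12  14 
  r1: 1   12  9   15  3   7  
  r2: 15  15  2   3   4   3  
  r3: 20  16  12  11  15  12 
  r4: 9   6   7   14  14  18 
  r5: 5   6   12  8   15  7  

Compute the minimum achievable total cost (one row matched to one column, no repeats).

Minimum assignment cost: 33

optimal assignment: row0→col1 (cost 4), row1→col4 (cost 3), row2→col5 (cost 3), row3→col3 (cost 11), row4→col2 (cost 7), row5→col0 (cost 5)
total = 4 + 3 + 3 + 11 + 7 + 5 = 33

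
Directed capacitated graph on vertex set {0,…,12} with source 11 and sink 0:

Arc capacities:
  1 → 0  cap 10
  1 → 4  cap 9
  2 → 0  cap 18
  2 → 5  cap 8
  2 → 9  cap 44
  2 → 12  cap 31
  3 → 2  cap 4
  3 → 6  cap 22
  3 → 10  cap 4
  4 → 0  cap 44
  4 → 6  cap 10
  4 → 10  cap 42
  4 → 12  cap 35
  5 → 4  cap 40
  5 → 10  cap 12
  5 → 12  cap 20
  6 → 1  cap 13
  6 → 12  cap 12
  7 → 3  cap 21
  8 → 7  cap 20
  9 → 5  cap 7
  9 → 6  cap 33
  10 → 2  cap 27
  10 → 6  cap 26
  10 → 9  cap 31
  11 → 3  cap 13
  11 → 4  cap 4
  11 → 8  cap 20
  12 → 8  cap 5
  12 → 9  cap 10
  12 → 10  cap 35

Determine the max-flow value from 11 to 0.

Maximum flow value: 34

augment #1: 11→4→0 bottleneck 4, total now 4
augment #2: 11→3→2→0 bottleneck 4, total now 8
augment #3: 11→3→6→1→0 bottleneck 9, total now 17
augment #4: 11→8→7→3→6→1→0 bottleneck 1, total now 18
augment #5: 11→8→7→3→10→2→0 bottleneck 4, total now 22
augment #6: 11→8→7→3→6→1→4→0 bottleneck 3, total now 25
augment #7: 11→8→7→3→6→12→10→2→0 bottleneck 9, total now 34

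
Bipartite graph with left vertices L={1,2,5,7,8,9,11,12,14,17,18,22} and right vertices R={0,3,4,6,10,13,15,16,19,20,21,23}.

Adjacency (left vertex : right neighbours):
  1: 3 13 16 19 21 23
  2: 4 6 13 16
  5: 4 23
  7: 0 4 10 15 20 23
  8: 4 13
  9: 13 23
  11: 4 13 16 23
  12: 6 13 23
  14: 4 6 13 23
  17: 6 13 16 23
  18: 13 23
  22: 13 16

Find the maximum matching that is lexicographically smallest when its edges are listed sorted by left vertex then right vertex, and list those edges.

|M| = 7 (so the lex-smallest maximum matching has 7 edges)
process left vertices in ascending order; for each, take the smallest-labelled available neighbour that still permits 7 edges overall, or leave it unmatched if none does
lex-smallest matching: {1-3, 2-4, 5-23, 7-0, 8-13, 11-16, 12-6}

Lex-smallest maximum matching: {(1,3), (2,4), (5,23), (7,0), (8,13), (11,16), (12,6)}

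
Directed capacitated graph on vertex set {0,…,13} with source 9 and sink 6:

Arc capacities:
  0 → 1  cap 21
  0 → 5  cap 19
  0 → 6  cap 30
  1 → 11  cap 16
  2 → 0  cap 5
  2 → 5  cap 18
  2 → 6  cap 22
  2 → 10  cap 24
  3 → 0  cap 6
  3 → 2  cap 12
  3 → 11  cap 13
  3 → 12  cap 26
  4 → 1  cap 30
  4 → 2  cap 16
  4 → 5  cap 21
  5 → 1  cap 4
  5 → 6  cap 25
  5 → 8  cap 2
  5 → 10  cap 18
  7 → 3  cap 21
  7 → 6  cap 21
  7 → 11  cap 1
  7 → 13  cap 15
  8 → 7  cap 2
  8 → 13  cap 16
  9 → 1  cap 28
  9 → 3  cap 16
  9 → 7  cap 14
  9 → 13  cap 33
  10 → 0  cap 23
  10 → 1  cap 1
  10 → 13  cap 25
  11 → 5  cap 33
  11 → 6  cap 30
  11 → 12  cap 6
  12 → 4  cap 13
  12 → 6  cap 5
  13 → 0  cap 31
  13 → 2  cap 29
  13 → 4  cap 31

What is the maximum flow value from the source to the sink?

Maximum flow value: 79

augment #1: 9→7→6 bottleneck 14, total now 14
augment #2: 9→1→11→6 bottleneck 16, total now 30
augment #3: 9→3→0→6 bottleneck 6, total now 36
augment #4: 9→3→2→6 bottleneck 10, total now 46
augment #5: 9→13→0→6 bottleneck 24, total now 70
augment #6: 9→13→2→6 bottleneck 9, total now 79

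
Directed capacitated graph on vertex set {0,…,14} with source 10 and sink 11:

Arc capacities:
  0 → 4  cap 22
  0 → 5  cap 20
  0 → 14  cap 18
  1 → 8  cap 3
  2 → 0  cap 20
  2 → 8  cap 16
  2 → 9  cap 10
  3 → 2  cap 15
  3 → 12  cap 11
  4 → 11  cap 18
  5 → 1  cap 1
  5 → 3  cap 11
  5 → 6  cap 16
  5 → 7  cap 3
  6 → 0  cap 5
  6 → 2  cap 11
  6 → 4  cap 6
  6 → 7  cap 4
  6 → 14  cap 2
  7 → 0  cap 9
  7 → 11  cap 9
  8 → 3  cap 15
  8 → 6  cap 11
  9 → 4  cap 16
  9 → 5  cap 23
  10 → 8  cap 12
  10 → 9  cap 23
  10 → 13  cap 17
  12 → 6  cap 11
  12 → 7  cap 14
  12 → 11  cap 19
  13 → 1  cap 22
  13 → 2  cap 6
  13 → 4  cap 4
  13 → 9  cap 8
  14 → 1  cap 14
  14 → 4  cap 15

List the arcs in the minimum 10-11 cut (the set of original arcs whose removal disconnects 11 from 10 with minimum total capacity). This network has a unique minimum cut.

Min-cut arcs: {(3,12), (4,11), (5,7), (6,7)} (total capacity 36)

augment #1: 10→9→4→11 push 16
augment #2: 10→13→4→11 push 2
augment #3: 10→8→3→12→11 push 11
augment #4: 10→8→6→7→11 push 1
augment #5: 10→9→5→7→11 push 3
augment #6: 10→9→5→6→7→11 push 3
max flow = 36; residual-reachable set from 10 gives S-side
cut edges (S→T): {(3,12), (4,11), (5,7), (6,7)} total cap 36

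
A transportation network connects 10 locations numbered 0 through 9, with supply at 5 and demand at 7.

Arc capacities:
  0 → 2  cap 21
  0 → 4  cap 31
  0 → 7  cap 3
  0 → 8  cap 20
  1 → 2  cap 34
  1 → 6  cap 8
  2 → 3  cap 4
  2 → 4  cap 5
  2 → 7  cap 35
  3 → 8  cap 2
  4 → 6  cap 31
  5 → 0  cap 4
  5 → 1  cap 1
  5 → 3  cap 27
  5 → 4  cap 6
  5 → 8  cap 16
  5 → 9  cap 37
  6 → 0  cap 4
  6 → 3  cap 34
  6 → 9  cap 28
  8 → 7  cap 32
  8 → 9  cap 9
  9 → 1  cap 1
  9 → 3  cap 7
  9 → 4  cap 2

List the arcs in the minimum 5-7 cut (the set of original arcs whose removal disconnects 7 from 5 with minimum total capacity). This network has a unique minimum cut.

Min-cut arcs: {(3,8), (5,0), (5,1), (5,8), (6,0), (9,1)} (total capacity 28)

augment #1: 5→0→7 push 3
augment #2: 5→8→7 push 16
augment #3: 5→0→2→7 push 1
augment #4: 5→1→2→7 push 1
augment #5: 5→3→8→7 push 2
augment #6: 5→9→1→2→7 push 1
augment #7: 5→4→6→0→2→7 push 4
max flow = 28; residual-reachable set from 5 gives S-side
cut edges (S→T): {(3,8), (5,0), (5,1), (5,8), (6,0), (9,1)} total cap 28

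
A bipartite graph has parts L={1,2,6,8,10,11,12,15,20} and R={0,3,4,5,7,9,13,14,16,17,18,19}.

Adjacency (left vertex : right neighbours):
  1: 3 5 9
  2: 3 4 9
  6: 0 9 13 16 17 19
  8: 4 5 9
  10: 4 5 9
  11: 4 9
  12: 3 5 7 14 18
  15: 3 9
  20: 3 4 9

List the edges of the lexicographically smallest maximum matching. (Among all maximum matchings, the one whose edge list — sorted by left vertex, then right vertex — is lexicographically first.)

Lex-smallest maximum matching: {(1,3), (2,4), (6,0), (8,5), (10,9), (12,7)}

|M| = 6 (so the lex-smallest maximum matching has 6 edges)
process left vertices in ascending order; for each, take the smallest-labelled available neighbour that still permits 6 edges overall, or leave it unmatched if none does
lex-smallest matching: {1-3, 2-4, 6-0, 8-5, 10-9, 12-7}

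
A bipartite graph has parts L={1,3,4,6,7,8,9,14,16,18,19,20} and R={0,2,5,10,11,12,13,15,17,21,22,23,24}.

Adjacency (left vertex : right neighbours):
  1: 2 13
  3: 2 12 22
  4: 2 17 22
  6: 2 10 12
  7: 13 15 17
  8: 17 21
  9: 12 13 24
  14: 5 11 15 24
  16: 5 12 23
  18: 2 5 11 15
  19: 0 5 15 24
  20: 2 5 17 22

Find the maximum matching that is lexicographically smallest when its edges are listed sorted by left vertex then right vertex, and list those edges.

|M| = 12 (so the lex-smallest maximum matching has 12 edges)
process left vertices in ascending order; for each, take the smallest-labelled available neighbour that still permits 12 edges overall, or leave it unmatched if none does
lex-smallest matching: {1-2, 3-12, 4-17, 6-10, 7-13, 8-21, 9-24, 14-5, 16-23, 18-11, 19-0, 20-22}

Lex-smallest maximum matching: {(1,2), (3,12), (4,17), (6,10), (7,13), (8,21), (9,24), (14,5), (16,23), (18,11), (19,0), (20,22)}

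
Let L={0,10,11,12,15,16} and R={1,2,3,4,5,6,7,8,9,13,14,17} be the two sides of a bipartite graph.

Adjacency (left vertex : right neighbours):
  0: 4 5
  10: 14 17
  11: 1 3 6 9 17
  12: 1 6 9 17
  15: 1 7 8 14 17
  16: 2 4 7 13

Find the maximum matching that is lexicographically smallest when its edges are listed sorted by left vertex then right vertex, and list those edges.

|M| = 6 (so the lex-smallest maximum matching has 6 edges)
process left vertices in ascending order; for each, take the smallest-labelled available neighbour that still permits 6 edges overall, or leave it unmatched if none does
lex-smallest matching: {0-4, 10-14, 11-1, 12-6, 15-7, 16-2}

Lex-smallest maximum matching: {(0,4), (10,14), (11,1), (12,6), (15,7), (16,2)}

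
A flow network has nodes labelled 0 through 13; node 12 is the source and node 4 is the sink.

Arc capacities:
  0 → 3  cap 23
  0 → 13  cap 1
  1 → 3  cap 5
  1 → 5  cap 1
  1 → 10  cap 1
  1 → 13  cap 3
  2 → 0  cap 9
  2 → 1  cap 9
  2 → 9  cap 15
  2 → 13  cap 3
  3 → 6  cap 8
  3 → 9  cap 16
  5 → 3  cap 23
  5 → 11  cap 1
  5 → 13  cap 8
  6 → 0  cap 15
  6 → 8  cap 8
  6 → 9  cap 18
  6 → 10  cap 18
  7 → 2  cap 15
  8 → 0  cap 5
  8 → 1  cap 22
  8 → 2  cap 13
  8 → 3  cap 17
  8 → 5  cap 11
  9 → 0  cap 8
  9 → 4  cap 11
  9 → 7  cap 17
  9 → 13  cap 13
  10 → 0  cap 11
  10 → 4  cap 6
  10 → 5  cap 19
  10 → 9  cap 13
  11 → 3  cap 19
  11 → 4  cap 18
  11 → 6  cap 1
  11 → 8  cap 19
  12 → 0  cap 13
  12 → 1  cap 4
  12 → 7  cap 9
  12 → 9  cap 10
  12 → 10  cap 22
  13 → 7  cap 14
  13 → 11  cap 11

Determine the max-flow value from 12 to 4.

Maximum flow value: 29

augment #1: 12→9→4 bottleneck 10, total now 10
augment #2: 12→10→4 bottleneck 6, total now 16
augment #3: 12→10→9→4 bottleneck 1, total now 17
augment #4: 12→0→13→11→4 bottleneck 1, total now 18
augment #5: 12→1→5→11→4 bottleneck 1, total now 19
augment #6: 12→1→13→11→4 bottleneck 3, total now 22
augment #7: 12→7→2→13→11→4 bottleneck 3, total now 25
augment #8: 12→10→5→13→11→4 bottleneck 4, total now 29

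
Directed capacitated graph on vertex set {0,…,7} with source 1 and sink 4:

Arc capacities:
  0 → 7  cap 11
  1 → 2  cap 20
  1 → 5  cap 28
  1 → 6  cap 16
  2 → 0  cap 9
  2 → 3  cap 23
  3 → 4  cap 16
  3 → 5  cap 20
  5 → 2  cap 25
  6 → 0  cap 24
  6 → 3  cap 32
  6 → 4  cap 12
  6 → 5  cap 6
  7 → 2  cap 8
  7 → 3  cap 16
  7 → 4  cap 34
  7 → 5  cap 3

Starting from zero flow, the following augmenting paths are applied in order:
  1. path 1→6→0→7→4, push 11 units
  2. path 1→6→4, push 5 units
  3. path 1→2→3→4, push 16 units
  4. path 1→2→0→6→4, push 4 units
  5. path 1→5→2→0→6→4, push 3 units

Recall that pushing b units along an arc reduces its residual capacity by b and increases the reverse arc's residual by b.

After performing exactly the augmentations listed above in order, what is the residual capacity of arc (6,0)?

Residual capacity of (6,0): 20

after path 1 (1→6→0→7→4, push 11): res(6,0)=13
after path 2 (1→6→4, push 5): res(6,0)=13
after path 3 (1→2→3→4, push 16): res(6,0)=13
after path 4 (1→2→0→6→4, push 4): res(6,0)=17
after path 5 (1→5→2→0→6→4, push 3): res(6,0)=20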